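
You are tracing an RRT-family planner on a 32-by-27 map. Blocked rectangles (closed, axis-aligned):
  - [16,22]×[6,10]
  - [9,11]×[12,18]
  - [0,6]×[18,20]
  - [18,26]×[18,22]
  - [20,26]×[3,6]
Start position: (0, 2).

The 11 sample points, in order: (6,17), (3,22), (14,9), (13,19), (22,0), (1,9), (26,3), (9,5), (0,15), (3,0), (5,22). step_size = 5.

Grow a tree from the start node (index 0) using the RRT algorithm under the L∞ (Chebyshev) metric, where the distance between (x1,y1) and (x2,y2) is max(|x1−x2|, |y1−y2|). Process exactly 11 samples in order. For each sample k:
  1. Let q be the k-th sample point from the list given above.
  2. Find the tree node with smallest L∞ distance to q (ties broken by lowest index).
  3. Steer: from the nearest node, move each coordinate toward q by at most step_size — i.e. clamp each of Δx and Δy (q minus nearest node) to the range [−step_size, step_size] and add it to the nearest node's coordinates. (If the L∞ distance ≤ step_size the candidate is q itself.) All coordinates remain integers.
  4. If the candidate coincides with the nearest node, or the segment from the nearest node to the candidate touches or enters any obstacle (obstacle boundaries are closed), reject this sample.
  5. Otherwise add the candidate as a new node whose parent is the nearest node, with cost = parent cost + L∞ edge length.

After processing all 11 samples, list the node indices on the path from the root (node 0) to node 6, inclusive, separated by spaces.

1. q=(6,17) nearest=0 d=15 new=(5,7) → add node 1 parent=0 cost=5
2. q=(3,22) nearest=1 d=15 new=(3,12) → add node 2 parent=1 cost=10
3. q=(14,9) nearest=1 d=9 new=(10,9) → add node 3 parent=1 cost=10
4. q=(13,19) nearest=2 d=10 new=(8,17) → add node 4 parent=2 cost=15
5. q=(22,0) nearest=3 d=12 new=(15,4) → add node 5 parent=3 cost=15
6. q=(1,9) nearest=2 d=3 new=(1,9) → add node 6 parent=2 cost=13
7. q=(26,3) nearest=5 d=11 new=(20,3) → blocked by [20,26]×[3,6], reject
8. q=(9,5) nearest=1 d=4 new=(9,5) → add node 7 parent=1 cost=9
9. q=(0,15) nearest=2 d=3 new=(0,15) → add node 8 parent=2 cost=13
10. q=(3,0) nearest=0 d=3 new=(3,0) → add node 9 parent=0 cost=3
11. q=(5,22) nearest=4 d=5 new=(5,22) → add node 10 parent=4 cost=20

Path: 0 1 2 6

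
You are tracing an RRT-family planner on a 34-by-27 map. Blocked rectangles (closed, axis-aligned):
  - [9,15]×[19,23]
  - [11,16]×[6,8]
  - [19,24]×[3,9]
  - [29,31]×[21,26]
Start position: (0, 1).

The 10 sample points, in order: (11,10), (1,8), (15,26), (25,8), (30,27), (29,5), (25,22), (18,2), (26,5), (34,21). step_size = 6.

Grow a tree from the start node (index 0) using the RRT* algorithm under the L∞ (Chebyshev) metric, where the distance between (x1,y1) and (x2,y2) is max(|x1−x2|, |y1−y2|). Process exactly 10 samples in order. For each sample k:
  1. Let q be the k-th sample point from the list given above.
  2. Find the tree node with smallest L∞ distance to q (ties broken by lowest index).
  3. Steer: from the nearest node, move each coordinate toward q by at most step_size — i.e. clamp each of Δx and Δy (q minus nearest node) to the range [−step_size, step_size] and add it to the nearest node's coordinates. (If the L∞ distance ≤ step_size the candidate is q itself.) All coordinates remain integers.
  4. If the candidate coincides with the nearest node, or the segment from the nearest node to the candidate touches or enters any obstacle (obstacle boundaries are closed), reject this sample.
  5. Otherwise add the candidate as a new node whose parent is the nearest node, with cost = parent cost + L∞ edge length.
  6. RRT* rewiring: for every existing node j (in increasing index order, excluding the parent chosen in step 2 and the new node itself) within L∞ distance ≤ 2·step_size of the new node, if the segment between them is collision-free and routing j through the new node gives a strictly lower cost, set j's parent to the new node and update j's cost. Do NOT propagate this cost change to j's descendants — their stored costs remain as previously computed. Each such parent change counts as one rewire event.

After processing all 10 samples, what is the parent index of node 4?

1. q=(11,10) nearest=0 d=11 new=(6,7) → add node 1 parent=0 cost=6
2. q=(1,8) nearest=1 d=5 new=(1,8) → add node 2 parent=1 cost=11
3. q=(15,26) nearest=2 d=18 new=(7,14) → add node 3 parent=2 cost=17
4. q=(25,8) nearest=3 d=18 new=(13,8) → blocked by [11,16]×[6,8], reject
5. q=(30,27) nearest=3 d=23 new=(13,20) → blocked by [9,15]×[19,23], reject
6. q=(29,5) nearest=3 d=22 new=(13,8) → blocked by [11,16]×[6,8], reject
7. q=(25,22) nearest=3 d=18 new=(13,20) → blocked by [9,15]×[19,23], reject
8. q=(18,2) nearest=1 d=12 new=(12,2) → add node 4 parent=1 cost=12
9. q=(26,5) nearest=4 d=14 new=(18,5) → add node 5 parent=4 cost=18
10. q=(34,21) nearest=5 d=16 new=(24,11) → blocked by [19,24]×[3,9], reject

Parent of node 4: 1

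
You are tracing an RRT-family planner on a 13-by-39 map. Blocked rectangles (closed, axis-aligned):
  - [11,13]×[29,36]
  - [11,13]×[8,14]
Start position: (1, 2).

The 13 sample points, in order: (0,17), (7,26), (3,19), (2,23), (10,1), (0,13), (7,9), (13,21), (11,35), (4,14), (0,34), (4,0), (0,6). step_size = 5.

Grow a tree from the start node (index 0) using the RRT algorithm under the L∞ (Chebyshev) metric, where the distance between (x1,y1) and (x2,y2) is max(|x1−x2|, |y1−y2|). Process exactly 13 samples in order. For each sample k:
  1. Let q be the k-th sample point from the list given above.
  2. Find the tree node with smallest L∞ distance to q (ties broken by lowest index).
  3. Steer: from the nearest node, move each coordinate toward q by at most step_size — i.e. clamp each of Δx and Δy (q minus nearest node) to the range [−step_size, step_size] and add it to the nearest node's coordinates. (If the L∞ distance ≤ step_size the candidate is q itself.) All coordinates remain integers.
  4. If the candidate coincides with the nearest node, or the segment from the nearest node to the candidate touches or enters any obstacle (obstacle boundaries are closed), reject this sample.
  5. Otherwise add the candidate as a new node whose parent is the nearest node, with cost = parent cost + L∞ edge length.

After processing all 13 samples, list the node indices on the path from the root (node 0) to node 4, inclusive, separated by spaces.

Path: 0 1 2 3 4

1. q=(0,17) nearest=0 d=15 new=(0,7) → add node 1 parent=0 cost=5
2. q=(7,26) nearest=1 d=19 new=(5,12) → add node 2 parent=1 cost=10
3. q=(3,19) nearest=2 d=7 new=(3,17) → add node 3 parent=2 cost=15
4. q=(2,23) nearest=3 d=6 new=(2,22) → add node 4 parent=3 cost=20
5. q=(10,1) nearest=0 d=9 new=(6,1) → add node 5 parent=0 cost=5
6. q=(0,13) nearest=3 d=4 new=(0,13) → add node 6 parent=3 cost=19
7. q=(7,9) nearest=2 d=3 new=(7,9) → add node 7 parent=2 cost=13
8. q=(13,21) nearest=2 d=9 new=(10,17) → add node 8 parent=2 cost=15
9. q=(11,35) nearest=4 d=13 new=(7,27) → add node 9 parent=4 cost=25
10. q=(4,14) nearest=2 d=2 new=(4,14) → add node 10 parent=2 cost=12
11. q=(0,34) nearest=9 d=7 new=(2,32) → add node 11 parent=9 cost=30
12. q=(4,0) nearest=5 d=2 new=(4,0) → add node 12 parent=5 cost=7
13. q=(0,6) nearest=1 d=1 new=(0,6) → add node 13 parent=1 cost=6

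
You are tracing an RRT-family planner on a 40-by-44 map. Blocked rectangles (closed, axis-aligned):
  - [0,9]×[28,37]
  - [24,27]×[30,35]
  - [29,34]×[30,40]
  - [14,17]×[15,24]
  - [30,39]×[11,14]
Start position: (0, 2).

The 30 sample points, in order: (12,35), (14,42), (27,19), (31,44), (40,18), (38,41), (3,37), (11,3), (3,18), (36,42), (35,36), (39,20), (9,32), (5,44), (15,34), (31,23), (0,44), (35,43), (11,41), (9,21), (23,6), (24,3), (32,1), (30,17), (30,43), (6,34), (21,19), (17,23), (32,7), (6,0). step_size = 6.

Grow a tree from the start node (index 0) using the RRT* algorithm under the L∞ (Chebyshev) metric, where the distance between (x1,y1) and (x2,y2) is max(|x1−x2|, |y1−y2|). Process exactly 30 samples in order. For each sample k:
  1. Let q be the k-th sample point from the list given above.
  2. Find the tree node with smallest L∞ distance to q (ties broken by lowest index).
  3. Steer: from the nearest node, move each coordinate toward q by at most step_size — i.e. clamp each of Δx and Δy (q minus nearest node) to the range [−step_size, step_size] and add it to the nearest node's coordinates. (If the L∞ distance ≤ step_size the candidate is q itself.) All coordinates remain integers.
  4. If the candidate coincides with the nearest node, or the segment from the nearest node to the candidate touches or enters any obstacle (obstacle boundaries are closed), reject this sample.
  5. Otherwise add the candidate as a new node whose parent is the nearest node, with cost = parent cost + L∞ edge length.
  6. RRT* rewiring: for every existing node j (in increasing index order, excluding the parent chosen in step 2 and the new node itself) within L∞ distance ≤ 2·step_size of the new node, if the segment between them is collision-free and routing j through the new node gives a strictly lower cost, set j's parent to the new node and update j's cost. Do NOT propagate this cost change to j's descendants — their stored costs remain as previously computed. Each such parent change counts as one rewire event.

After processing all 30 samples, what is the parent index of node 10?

1. q=(12,35) nearest=0 d=33 new=(6,8) → add node 1 parent=0 cost=6
2. q=(14,42) nearest=1 d=34 new=(12,14) → add node 2 parent=1 cost=12
3. q=(27,19) nearest=2 d=15 new=(18,19) → blocked by [14,17]×[15,24], reject
4. q=(31,44) nearest=2 d=30 new=(18,20) → blocked by [14,17]×[15,24], reject
5. q=(40,18) nearest=2 d=28 new=(18,18) → blocked by [14,17]×[15,24], reject
6. q=(38,41) nearest=2 d=27 new=(18,20) → blocked by [14,17]×[15,24], reject
7. q=(3,37) nearest=2 d=23 new=(6,20) → add node 3 parent=2 cost=18
8. q=(11,3) nearest=1 d=5 new=(11,3) → add node 4 parent=1 cost=11
9. q=(3,18) nearest=3 d=3 new=(3,18) → add node 5 parent=3 cost=21
10. q=(36,42) nearest=2 d=28 new=(18,20) → blocked by [14,17]×[15,24], reject
11. q=(35,36) nearest=2 d=23 new=(18,20) → blocked by [14,17]×[15,24], reject
12. q=(39,20) nearest=2 d=27 new=(18,20) → blocked by [14,17]×[15,24], reject
13. q=(9,32) nearest=3 d=12 new=(9,26) → add node 6 parent=3 cost=24
14. q=(5,44) nearest=6 d=18 new=(5,32) → blocked by [0,9]×[28,37], reject
15. q=(15,34) nearest=6 d=8 new=(15,32) → add node 7 parent=6 cost=30
16. q=(31,23) nearest=7 d=16 new=(21,26) → add node 8 parent=7 cost=36
17. q=(0,44) nearest=7 d=15 new=(9,38) → add node 9 parent=7 cost=36
18. q=(35,43) nearest=8 d=17 new=(27,32) → blocked by [24,27]×[30,35], reject
19. q=(11,41) nearest=9 d=3 new=(11,41) → add node 10 parent=9 cost=39
20. q=(9,21) nearest=3 d=3 new=(9,21) → add node 11 parent=3 cost=21
21. q=(23,6) nearest=2 d=11 new=(18,8) → add node 12 parent=2 cost=18
22. q=(24,3) nearest=12 d=6 new=(24,3) → add node 13 parent=12 cost=24
23. q=(32,1) nearest=13 d=8 new=(30,1) → add node 14 parent=13 cost=30
24. q=(30,17) nearest=8 d=9 new=(27,20) → add node 15 parent=8 cost=42
25. q=(30,43) nearest=7 d=15 new=(21,38) → add node 16 parent=7 cost=36
26. q=(6,34) nearest=9 d=4 new=(6,34) → blocked by [0,9]×[28,37], reject
27. q=(21,19) nearest=15 d=6 new=(21,19) → add node 17 parent=15 cost=48
28. q=(17,23) nearest=8 d=4 new=(17,23) → blocked by [14,17]×[15,24], reject
29. q=(32,7) nearest=14 d=6 new=(32,7) → add node 18 parent=14 cost=36
30. q=(6,0) nearest=4 d=5 new=(6,0) → add node 19 parent=4 cost=16

Parent of node 10: 9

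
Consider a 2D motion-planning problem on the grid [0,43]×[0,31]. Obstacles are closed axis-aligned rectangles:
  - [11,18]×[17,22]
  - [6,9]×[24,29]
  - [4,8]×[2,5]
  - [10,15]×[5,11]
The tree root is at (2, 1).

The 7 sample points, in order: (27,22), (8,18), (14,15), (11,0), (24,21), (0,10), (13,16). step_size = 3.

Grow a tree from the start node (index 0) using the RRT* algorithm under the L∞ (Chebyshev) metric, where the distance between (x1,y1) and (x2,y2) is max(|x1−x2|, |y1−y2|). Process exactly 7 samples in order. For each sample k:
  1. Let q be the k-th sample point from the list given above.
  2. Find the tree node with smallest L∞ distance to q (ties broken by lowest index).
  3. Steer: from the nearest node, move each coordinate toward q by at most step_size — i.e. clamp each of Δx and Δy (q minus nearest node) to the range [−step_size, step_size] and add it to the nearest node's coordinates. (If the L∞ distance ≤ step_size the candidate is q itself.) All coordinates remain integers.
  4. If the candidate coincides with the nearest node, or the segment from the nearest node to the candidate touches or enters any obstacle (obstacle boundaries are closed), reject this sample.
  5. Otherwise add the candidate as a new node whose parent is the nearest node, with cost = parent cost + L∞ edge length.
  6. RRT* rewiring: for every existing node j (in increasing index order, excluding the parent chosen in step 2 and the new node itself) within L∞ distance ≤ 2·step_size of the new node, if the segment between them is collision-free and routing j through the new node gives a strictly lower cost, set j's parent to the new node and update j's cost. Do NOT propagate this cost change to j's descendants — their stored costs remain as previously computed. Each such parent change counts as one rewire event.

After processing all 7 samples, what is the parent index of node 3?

Parent of node 3: 2

1. q=(27,22) nearest=0 d=25 new=(5,4) → blocked by [4,8]×[2,5], reject
2. q=(8,18) nearest=0 d=17 new=(5,4) → blocked by [4,8]×[2,5], reject
3. q=(14,15) nearest=0 d=14 new=(5,4) → blocked by [4,8]×[2,5], reject
4. q=(11,0) nearest=0 d=9 new=(5,0) → add node 1 parent=0 cost=3
5. q=(24,21) nearest=1 d=21 new=(8,3) → blocked by [4,8]×[2,5], reject
6. q=(0,10) nearest=0 d=9 new=(0,4) → add node 2 parent=0 cost=3
7. q=(13,16) nearest=2 d=13 new=(3,7) → add node 3 parent=2 cost=6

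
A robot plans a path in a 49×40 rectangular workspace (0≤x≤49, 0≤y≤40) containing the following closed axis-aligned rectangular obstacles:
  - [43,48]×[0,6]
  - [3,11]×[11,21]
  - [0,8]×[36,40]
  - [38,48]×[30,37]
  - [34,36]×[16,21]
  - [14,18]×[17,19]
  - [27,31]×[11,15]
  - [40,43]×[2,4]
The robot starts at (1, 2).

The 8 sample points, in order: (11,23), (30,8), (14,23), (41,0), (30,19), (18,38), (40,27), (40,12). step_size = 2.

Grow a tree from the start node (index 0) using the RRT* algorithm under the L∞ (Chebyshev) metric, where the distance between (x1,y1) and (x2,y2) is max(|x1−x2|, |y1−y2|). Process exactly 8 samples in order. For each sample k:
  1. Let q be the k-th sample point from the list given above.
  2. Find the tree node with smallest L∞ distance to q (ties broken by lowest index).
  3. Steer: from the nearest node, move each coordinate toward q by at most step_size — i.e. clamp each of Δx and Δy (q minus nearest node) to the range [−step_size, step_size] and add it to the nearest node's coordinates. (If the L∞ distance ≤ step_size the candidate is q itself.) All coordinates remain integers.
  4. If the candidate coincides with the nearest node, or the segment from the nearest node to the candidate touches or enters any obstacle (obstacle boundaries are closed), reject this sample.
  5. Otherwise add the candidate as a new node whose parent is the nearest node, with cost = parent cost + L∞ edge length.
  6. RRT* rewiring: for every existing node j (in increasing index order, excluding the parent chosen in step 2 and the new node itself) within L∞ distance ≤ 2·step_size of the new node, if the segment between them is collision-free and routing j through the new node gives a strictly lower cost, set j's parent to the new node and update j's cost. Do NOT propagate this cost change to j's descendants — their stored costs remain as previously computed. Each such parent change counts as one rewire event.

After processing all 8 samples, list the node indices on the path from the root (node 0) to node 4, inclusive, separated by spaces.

Path: 0 1 2 3 4

1. q=(11,23) nearest=0 d=21 new=(3,4) → add node 1 parent=0 cost=2
2. q=(30,8) nearest=1 d=27 new=(5,6) → add node 2 parent=1 cost=4
3. q=(14,23) nearest=2 d=17 new=(7,8) → add node 3 parent=2 cost=6
4. q=(41,0) nearest=3 d=34 new=(9,6) → add node 4 parent=3 cost=8
5. q=(30,19) nearest=4 d=21 new=(11,8) → add node 5 parent=4 cost=10
6. q=(18,38) nearest=3 d=30 new=(9,10) → add node 6 parent=3 cost=8
7. q=(40,27) nearest=5 d=29 new=(13,10) → add node 7 parent=5 cost=12
8. q=(40,12) nearest=7 d=27 new=(15,12) → add node 8 parent=7 cost=14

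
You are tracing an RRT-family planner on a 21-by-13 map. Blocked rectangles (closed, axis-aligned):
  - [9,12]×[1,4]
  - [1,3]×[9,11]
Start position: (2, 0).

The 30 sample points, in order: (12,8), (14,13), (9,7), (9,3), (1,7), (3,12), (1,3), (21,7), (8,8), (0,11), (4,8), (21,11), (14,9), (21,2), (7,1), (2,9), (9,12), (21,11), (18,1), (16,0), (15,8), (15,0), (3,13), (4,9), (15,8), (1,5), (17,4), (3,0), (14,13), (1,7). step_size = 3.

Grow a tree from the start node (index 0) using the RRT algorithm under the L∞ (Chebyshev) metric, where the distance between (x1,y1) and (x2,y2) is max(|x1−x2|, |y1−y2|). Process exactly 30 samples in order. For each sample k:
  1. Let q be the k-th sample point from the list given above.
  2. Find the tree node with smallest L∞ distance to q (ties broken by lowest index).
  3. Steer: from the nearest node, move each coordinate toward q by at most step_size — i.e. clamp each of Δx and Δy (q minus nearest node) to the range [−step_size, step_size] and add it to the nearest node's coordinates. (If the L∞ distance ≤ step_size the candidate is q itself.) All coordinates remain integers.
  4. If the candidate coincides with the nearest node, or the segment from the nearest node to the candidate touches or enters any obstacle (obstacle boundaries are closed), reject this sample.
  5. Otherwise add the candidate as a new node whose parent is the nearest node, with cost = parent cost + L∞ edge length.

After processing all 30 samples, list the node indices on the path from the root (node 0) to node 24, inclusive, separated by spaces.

1. q=(12,8) nearest=0 d=10 new=(5,3) → add node 1 parent=0 cost=3
2. q=(14,13) nearest=1 d=10 new=(8,6) → add node 2 parent=1 cost=6
3. q=(9,7) nearest=2 d=1 new=(9,7) → add node 3 parent=2 cost=7
4. q=(9,3) nearest=2 d=3 new=(9,3) → blocked by [9,12]×[1,4], reject
5. q=(1,7) nearest=1 d=4 new=(2,6) → add node 4 parent=1 cost=6
6. q=(3,12) nearest=2 d=6 new=(5,9) → add node 5 parent=2 cost=9
7. q=(1,3) nearest=0 d=3 new=(1,3) → add node 6 parent=0 cost=3
8. q=(21,7) nearest=3 d=12 new=(12,7) → add node 7 parent=3 cost=10
9. q=(8,8) nearest=3 d=1 new=(8,8) → add node 8 parent=3 cost=8
10. q=(0,11) nearest=4 d=5 new=(0,9) → add node 9 parent=4 cost=9
11. q=(4,8) nearest=5 d=1 new=(4,8) → add node 10 parent=5 cost=10
12. q=(21,11) nearest=7 d=9 new=(15,10) → add node 11 parent=7 cost=13
13. q=(14,9) nearest=11 d=1 new=(14,9) → add node 12 parent=11 cost=14
14. q=(21,2) nearest=12 d=7 new=(17,6) → add node 13 parent=12 cost=17
15. q=(7,1) nearest=1 d=2 new=(7,1) → add node 14 parent=1 cost=5
16. q=(2,9) nearest=9 d=2 new=(2,9) → blocked by [1,3]×[9,11], reject
17. q=(9,12) nearest=5 d=4 new=(8,12) → add node 15 parent=5 cost=12
18. q=(21,11) nearest=13 d=5 new=(20,9) → add node 16 parent=13 cost=20
19. q=(18,1) nearest=13 d=5 new=(18,3) → add node 17 parent=13 cost=20
20. q=(16,0) nearest=17 d=3 new=(16,0) → add node 18 parent=17 cost=23
21. q=(15,8) nearest=12 d=1 new=(15,8) → add node 19 parent=12 cost=15
22. q=(15,0) nearest=18 d=1 new=(15,0) → add node 20 parent=18 cost=24
23. q=(3,13) nearest=5 d=4 new=(3,12) → add node 21 parent=5 cost=12
24. q=(4,9) nearest=5 d=1 new=(4,9) → add node 22 parent=5 cost=10
25. q=(15,8) nearest=19 d=0 → coincident, reject
26. q=(1,5) nearest=4 d=1 new=(1,5) → add node 23 parent=4 cost=7
27. q=(17,4) nearest=17 d=1 new=(17,4) → add node 24 parent=17 cost=21
28. q=(3,0) nearest=0 d=1 new=(3,0) → add node 25 parent=0 cost=1
29. q=(14,13) nearest=11 d=3 new=(14,13) → add node 26 parent=11 cost=16
30. q=(1,7) nearest=4 d=1 new=(1,7) → add node 27 parent=4 cost=7

Path: 0 1 2 3 7 11 12 13 17 24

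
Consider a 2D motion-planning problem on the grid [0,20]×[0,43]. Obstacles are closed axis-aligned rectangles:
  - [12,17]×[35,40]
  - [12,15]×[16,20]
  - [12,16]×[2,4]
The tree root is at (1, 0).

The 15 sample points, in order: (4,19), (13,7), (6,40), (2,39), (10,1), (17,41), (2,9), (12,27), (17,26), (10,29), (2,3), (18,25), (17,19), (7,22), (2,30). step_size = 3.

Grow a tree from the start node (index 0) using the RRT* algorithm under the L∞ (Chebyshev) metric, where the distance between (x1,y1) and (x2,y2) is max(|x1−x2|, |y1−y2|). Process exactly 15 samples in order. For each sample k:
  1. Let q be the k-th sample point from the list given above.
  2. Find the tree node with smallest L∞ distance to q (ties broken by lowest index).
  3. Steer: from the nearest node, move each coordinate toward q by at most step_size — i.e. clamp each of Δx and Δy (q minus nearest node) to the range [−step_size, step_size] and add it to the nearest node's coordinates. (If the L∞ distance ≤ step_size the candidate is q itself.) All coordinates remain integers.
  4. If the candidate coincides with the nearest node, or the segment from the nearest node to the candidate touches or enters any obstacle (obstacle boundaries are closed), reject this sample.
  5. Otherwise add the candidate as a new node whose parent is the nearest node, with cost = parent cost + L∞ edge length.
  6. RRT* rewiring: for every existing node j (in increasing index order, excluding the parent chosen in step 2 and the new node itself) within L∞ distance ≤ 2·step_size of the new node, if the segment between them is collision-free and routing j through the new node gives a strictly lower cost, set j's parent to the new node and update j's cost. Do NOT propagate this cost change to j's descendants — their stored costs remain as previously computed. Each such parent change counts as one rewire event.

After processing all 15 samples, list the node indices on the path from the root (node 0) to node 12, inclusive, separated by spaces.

1. q=(4,19) nearest=0 d=19 new=(4,3) → add node 1 parent=0 cost=3
2. q=(13,7) nearest=1 d=9 new=(7,6) → add node 2 parent=1 cost=6
3. q=(6,40) nearest=2 d=34 new=(6,9) → add node 3 parent=2 cost=9
4. q=(2,39) nearest=3 d=30 new=(3,12) → add node 4 parent=3 cost=12
5. q=(10,1) nearest=2 d=5 new=(10,3) → add node 5 parent=2 cost=9
6. q=(17,41) nearest=4 d=29 new=(6,15) → add node 6 parent=4 cost=15
7. q=(2,9) nearest=4 d=3 new=(2,9) → add node 7 parent=4 cost=15
8. q=(12,27) nearest=6 d=12 new=(9,18) → add node 8 parent=6 cost=18
9. q=(17,26) nearest=8 d=8 new=(12,21) → add node 9 parent=8 cost=21
10. q=(10,29) nearest=9 d=8 new=(10,24) → add node 10 parent=9 cost=24
11. q=(2,3) nearest=1 d=2 new=(2,3) → add node 11 parent=1 cost=5; rewire 7→11 (11<15)
12. q=(18,25) nearest=9 d=6 new=(15,24) → add node 12 parent=9 cost=24
13. q=(17,19) nearest=9 d=5 new=(15,19) → blocked by [12,15]×[16,20], reject
14. q=(7,22) nearest=10 d=3 new=(7,22) → add node 13 parent=10 cost=27
15. q=(2,30) nearest=10 d=8 new=(7,27) → add node 14 parent=10 cost=27

Path: 0 1 2 3 4 6 8 9 12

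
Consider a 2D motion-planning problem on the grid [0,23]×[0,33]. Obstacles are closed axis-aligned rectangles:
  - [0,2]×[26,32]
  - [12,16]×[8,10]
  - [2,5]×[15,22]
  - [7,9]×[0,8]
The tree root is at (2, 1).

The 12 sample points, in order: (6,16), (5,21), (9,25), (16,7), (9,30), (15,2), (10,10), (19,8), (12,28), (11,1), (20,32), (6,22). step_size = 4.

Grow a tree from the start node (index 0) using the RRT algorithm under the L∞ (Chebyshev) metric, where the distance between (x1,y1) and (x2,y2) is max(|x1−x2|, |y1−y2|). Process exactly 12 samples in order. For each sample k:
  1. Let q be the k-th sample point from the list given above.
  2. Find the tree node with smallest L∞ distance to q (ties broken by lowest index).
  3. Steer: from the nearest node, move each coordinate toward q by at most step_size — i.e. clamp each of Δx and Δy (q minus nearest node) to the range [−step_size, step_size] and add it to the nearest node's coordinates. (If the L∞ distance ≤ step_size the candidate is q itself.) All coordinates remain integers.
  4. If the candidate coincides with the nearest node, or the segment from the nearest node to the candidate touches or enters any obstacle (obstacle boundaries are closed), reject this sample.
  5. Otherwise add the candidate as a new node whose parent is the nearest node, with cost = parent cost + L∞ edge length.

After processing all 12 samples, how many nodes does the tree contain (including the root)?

1. q=(6,16) nearest=0 d=15 new=(6,5) → add node 1 parent=0 cost=4
2. q=(5,21) nearest=1 d=16 new=(5,9) → add node 2 parent=1 cost=8
3. q=(9,25) nearest=2 d=16 new=(9,13) → add node 3 parent=2 cost=12
4. q=(16,7) nearest=3 d=7 new=(13,9) → blocked by [12,16]×[8,10], reject
5. q=(9,30) nearest=3 d=17 new=(9,17) → add node 4 parent=3 cost=16
6. q=(15,2) nearest=1 d=9 new=(10,2) → blocked by [7,9]×[0,8], reject
7. q=(10,10) nearest=3 d=3 new=(10,10) → add node 5 parent=3 cost=15
8. q=(19,8) nearest=5 d=9 new=(14,8) → blocked by [12,16]×[8,10], reject
9. q=(12,28) nearest=4 d=11 new=(12,21) → add node 6 parent=4 cost=20
10. q=(11,1) nearest=1 d=5 new=(10,1) → blocked by [7,9]×[0,8], reject
11. q=(20,32) nearest=6 d=11 new=(16,25) → add node 7 parent=6 cost=24
12. q=(6,22) nearest=4 d=5 new=(6,21) → add node 8 parent=4 cost=20

Node count: 9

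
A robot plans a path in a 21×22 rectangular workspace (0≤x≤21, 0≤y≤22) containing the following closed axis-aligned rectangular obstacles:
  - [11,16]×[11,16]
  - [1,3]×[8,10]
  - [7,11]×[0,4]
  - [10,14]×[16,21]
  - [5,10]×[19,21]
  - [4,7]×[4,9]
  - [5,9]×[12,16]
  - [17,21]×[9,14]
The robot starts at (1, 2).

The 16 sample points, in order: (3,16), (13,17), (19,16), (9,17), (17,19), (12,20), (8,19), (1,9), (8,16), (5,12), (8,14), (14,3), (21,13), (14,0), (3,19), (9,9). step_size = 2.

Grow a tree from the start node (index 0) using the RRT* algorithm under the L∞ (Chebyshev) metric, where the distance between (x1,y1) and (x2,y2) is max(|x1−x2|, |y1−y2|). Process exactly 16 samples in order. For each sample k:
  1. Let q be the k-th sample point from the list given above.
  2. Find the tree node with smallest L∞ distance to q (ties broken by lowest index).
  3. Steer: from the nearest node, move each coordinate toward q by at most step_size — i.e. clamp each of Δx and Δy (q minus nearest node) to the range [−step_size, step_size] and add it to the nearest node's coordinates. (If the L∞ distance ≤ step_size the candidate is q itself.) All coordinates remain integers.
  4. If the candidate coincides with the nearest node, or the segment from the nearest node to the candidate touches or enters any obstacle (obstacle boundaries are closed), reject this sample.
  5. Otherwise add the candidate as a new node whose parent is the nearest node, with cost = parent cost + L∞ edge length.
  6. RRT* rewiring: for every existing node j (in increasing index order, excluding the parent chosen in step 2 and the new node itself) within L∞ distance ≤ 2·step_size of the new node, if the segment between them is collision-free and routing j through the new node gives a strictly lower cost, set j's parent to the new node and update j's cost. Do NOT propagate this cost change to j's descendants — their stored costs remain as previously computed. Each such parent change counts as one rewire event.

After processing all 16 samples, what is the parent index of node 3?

Parent of node 3: 1

1. q=(3,16) nearest=0 d=14 new=(3,4) → add node 1 parent=0 cost=2
2. q=(13,17) nearest=1 d=13 new=(5,6) → blocked by [4,7]×[4,9], reject
3. q=(19,16) nearest=1 d=16 new=(5,6) → blocked by [4,7]×[4,9], reject
4. q=(9,17) nearest=1 d=13 new=(5,6) → blocked by [4,7]×[4,9], reject
5. q=(17,19) nearest=1 d=15 new=(5,6) → blocked by [4,7]×[4,9], reject
6. q=(12,20) nearest=1 d=16 new=(5,6) → blocked by [4,7]×[4,9], reject
7. q=(8,19) nearest=1 d=15 new=(5,6) → blocked by [4,7]×[4,9], reject
8. q=(1,9) nearest=1 d=5 new=(1,6) → add node 2 parent=1 cost=4
9. q=(8,16) nearest=2 d=10 new=(3,8) → blocked by [1,3]×[8,10], reject
10. q=(5,12) nearest=2 d=6 new=(3,8) → blocked by [1,3]×[8,10], reject
11. q=(8,14) nearest=2 d=8 new=(3,8) → blocked by [1,3]×[8,10], reject
12. q=(14,3) nearest=1 d=11 new=(5,3) → add node 3 parent=1 cost=4
13. q=(21,13) nearest=3 d=16 new=(7,5) → blocked by [4,7]×[4,9], reject
14. q=(14,0) nearest=3 d=9 new=(7,1) → blocked by [7,11]×[0,4], reject
15. q=(3,19) nearest=2 d=13 new=(3,8) → blocked by [1,3]×[8,10], reject
16. q=(9,9) nearest=1 d=6 new=(5,6) → blocked by [4,7]×[4,9], reject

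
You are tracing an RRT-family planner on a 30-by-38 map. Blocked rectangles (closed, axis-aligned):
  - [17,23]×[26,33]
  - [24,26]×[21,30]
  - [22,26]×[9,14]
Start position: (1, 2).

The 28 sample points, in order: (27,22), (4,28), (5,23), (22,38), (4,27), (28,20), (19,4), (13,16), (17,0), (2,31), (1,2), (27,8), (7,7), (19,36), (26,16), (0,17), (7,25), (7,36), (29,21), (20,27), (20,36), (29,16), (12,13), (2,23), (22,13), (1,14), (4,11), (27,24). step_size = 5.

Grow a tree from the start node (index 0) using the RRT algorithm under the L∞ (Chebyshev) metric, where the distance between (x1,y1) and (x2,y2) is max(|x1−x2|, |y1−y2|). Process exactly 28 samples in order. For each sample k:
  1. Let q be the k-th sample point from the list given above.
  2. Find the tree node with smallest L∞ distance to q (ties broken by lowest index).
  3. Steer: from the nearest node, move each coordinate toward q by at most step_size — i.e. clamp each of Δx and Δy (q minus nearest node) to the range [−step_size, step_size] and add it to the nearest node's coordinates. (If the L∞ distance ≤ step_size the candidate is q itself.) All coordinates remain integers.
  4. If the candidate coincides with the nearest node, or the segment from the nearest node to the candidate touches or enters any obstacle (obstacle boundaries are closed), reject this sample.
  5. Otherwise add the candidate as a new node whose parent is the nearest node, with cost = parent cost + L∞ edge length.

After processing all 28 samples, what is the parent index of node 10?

Parent of node 10: 5

1. q=(27,22) nearest=0 d=26 new=(6,7) → add node 1 parent=0 cost=5
2. q=(4,28) nearest=1 d=21 new=(4,12) → add node 2 parent=1 cost=10
3. q=(5,23) nearest=2 d=11 new=(5,17) → add node 3 parent=2 cost=15
4. q=(22,38) nearest=3 d=21 new=(10,22) → add node 4 parent=3 cost=20
5. q=(4,27) nearest=4 d=6 new=(5,27) → add node 5 parent=4 cost=25
6. q=(28,20) nearest=4 d=18 new=(15,20) → add node 6 parent=4 cost=25
7. q=(19,4) nearest=1 d=13 new=(11,4) → add node 7 parent=1 cost=10
8. q=(13,16) nearest=6 d=4 new=(13,16) → add node 8 parent=6 cost=29
9. q=(17,0) nearest=7 d=6 new=(16,0) → add node 9 parent=7 cost=15
10. q=(2,31) nearest=5 d=4 new=(2,31) → add node 10 parent=5 cost=29
11. q=(1,2) nearest=0 d=0 → coincident, reject
12. q=(27,8) nearest=9 d=11 new=(21,5) → add node 11 parent=9 cost=20
13. q=(7,7) nearest=1 d=1 new=(7,7) → add node 12 parent=1 cost=6
14. q=(19,36) nearest=4 d=14 new=(15,27) → add node 13 parent=4 cost=25
15. q=(26,16) nearest=6 d=11 new=(20,16) → add node 14 parent=6 cost=30
16. q=(0,17) nearest=2 d=5 new=(0,17) → add node 15 parent=2 cost=15
17. q=(7,25) nearest=5 d=2 new=(7,25) → add node 16 parent=5 cost=27
18. q=(7,36) nearest=10 d=5 new=(7,36) → add node 17 parent=10 cost=34
19. q=(29,21) nearest=14 d=9 new=(25,21) → blocked by [24,26]×[21,30], reject
20. q=(20,27) nearest=13 d=5 new=(20,27) → blocked by [17,23]×[26,33], reject
21. q=(20,36) nearest=13 d=9 new=(20,32) → blocked by [17,23]×[26,33], reject
22. q=(29,16) nearest=14 d=9 new=(25,16) → add node 18 parent=14 cost=35
23. q=(12,13) nearest=8 d=3 new=(12,13) → add node 19 parent=8 cost=32
24. q=(2,23) nearest=5 d=4 new=(2,23) → add node 20 parent=5 cost=29
25. q=(22,13) nearest=14 d=3 new=(22,13) → blocked by [22,26]×[9,14], reject
26. q=(1,14) nearest=2 d=3 new=(1,14) → add node 21 parent=2 cost=13
27. q=(4,11) nearest=2 d=1 new=(4,11) → add node 22 parent=2 cost=11
28. q=(27,24) nearest=14 d=8 new=(25,21) → blocked by [24,26]×[21,30], reject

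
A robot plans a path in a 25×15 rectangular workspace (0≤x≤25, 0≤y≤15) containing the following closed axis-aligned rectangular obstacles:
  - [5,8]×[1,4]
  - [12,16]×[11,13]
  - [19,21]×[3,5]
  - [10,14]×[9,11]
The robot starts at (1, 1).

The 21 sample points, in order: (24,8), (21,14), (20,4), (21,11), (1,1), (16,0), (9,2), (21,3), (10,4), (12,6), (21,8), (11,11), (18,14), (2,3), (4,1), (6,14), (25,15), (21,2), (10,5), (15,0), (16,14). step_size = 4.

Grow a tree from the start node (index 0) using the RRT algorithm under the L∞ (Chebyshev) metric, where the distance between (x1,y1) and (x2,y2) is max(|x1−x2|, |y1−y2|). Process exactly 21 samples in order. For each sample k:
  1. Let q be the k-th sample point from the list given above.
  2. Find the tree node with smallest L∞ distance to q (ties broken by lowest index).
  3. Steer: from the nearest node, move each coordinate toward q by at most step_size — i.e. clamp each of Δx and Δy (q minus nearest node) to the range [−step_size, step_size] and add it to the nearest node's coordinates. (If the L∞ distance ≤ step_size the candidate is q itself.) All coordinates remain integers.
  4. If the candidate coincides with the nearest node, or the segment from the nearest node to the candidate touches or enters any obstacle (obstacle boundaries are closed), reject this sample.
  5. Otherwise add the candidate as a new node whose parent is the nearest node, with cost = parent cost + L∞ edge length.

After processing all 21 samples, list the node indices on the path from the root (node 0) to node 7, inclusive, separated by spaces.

1. q=(24,8) nearest=0 d=23 new=(5,5) → add node 1 parent=0 cost=4
2. q=(21,14) nearest=1 d=16 new=(9,9) → add node 2 parent=1 cost=8
3. q=(20,4) nearest=2 d=11 new=(13,5) → add node 3 parent=2 cost=12
4. q=(21,11) nearest=3 d=8 new=(17,9) → add node 4 parent=3 cost=16
5. q=(1,1) nearest=0 d=0 → coincident, reject
6. q=(16,0) nearest=3 d=5 new=(16,1) → add node 5 parent=3 cost=16
7. q=(9,2) nearest=1 d=4 new=(9,2) → blocked by [5,8]×[1,4], reject
8. q=(21,3) nearest=5 d=5 new=(20,3) → blocked by [19,21]×[3,5], reject
9. q=(10,4) nearest=3 d=3 new=(10,4) → add node 6 parent=3 cost=15
10. q=(12,6) nearest=3 d=1 new=(12,6) → add node 7 parent=3 cost=13
11. q=(21,8) nearest=4 d=4 new=(21,8) → add node 8 parent=4 cost=20
12. q=(11,11) nearest=2 d=2 new=(11,11) → blocked by [10,14]×[9,11], reject
13. q=(18,14) nearest=4 d=5 new=(18,13) → add node 9 parent=4 cost=20
14. q=(2,3) nearest=0 d=2 new=(2,3) → add node 10 parent=0 cost=2
15. q=(4,1) nearest=10 d=2 new=(4,1) → add node 11 parent=10 cost=4
16. q=(6,14) nearest=2 d=5 new=(6,13) → add node 12 parent=2 cost=12
17. q=(25,15) nearest=8 d=7 new=(25,12) → add node 13 parent=8 cost=24
18. q=(21,2) nearest=5 d=5 new=(20,2) → add node 14 parent=5 cost=20
19. q=(10,5) nearest=6 d=1 new=(10,5) → add node 15 parent=6 cost=16
20. q=(15,0) nearest=5 d=1 new=(15,0) → add node 16 parent=5 cost=17
21. q=(16,14) nearest=9 d=2 new=(16,14) → add node 17 parent=9 cost=22

Path: 0 1 2 3 7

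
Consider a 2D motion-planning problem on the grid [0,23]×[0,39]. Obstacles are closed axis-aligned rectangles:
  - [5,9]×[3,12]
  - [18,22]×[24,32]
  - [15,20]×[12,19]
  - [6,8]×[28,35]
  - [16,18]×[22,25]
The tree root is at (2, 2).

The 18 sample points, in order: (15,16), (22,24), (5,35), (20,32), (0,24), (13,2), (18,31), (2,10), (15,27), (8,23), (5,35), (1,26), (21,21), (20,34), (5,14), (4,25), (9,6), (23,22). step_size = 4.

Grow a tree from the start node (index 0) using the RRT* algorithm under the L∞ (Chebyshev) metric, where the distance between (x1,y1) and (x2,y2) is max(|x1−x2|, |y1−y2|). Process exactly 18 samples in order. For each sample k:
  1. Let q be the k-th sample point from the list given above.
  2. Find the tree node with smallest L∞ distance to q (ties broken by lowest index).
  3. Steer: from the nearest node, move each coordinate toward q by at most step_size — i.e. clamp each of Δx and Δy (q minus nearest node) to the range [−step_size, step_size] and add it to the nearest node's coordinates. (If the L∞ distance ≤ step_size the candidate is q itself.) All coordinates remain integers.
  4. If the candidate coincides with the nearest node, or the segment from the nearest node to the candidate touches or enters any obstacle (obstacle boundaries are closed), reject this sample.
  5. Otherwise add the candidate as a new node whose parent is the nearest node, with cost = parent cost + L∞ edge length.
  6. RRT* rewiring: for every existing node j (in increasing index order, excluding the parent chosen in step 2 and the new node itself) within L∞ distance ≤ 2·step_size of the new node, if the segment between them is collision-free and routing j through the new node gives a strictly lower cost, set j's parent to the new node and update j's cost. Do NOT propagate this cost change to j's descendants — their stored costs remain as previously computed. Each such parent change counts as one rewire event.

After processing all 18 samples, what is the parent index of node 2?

1. q=(15,16) nearest=0 d=14 new=(6,6) → blocked by [5,9]×[3,12], reject
2. q=(22,24) nearest=0 d=22 new=(6,6) → blocked by [5,9]×[3,12], reject
3. q=(5,35) nearest=0 d=33 new=(5,6) → blocked by [5,9]×[3,12], reject
4. q=(20,32) nearest=0 d=30 new=(6,6) → blocked by [5,9]×[3,12], reject
5. q=(0,24) nearest=0 d=22 new=(0,6) → add node 1 parent=0 cost=4
6. q=(13,2) nearest=0 d=11 new=(6,2) → add node 2 parent=0 cost=4
7. q=(18,31) nearest=1 d=25 new=(4,10) → add node 3 parent=1 cost=8
8. q=(2,10) nearest=3 d=2 new=(2,10) → add node 4 parent=3 cost=10
9. q=(15,27) nearest=3 d=17 new=(8,14) → blocked by [5,9]×[3,12], reject
10. q=(8,23) nearest=3 d=13 new=(8,14) → blocked by [5,9]×[3,12], reject
11. q=(5,35) nearest=3 d=25 new=(5,14) → add node 5 parent=3 cost=12
12. q=(1,26) nearest=5 d=12 new=(1,18) → add node 6 parent=5 cost=16
13. q=(21,21) nearest=5 d=16 new=(9,18) → add node 7 parent=5 cost=16
14. q=(20,34) nearest=7 d=16 new=(13,22) → add node 8 parent=7 cost=20
15. q=(5,14) nearest=5 d=0 → coincident, reject
16. q=(4,25) nearest=6 d=7 new=(4,22) → add node 9 parent=6 cost=20
17. q=(9,6) nearest=2 d=4 new=(9,6) → blocked by [5,9]×[3,12], reject
18. q=(23,22) nearest=8 d=10 new=(17,22) → blocked by [16,18]×[22,25], reject

Parent of node 2: 0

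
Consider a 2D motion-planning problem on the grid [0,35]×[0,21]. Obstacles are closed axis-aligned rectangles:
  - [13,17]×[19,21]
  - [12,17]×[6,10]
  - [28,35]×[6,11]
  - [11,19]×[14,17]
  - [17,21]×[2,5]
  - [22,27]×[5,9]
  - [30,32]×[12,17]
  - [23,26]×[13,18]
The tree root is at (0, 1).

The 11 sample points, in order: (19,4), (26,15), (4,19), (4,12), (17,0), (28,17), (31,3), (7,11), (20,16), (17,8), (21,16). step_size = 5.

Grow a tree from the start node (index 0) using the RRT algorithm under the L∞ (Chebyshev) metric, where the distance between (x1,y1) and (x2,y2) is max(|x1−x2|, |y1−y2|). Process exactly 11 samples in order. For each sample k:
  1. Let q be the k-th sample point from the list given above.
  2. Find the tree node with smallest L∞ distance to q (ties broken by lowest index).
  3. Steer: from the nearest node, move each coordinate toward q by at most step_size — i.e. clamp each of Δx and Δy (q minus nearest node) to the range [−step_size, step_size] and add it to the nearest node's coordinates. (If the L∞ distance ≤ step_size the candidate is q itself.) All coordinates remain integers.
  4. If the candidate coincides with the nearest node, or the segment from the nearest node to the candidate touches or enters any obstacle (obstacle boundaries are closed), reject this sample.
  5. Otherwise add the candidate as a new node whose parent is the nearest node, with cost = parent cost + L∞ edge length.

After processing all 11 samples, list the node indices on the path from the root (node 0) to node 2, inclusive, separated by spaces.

1. q=(19,4) nearest=0 d=19 new=(5,4) → add node 1 parent=0 cost=5
2. q=(26,15) nearest=1 d=21 new=(10,9) → add node 2 parent=1 cost=10
3. q=(4,19) nearest=2 d=10 new=(5,14) → add node 3 parent=2 cost=15
4. q=(4,12) nearest=3 d=2 new=(4,12) → add node 4 parent=3 cost=17
5. q=(17,0) nearest=2 d=9 new=(15,4) → blocked by [12,17]×[6,10], reject
6. q=(28,17) nearest=2 d=18 new=(15,14) → blocked by [11,19]×[14,17], reject
7. q=(31,3) nearest=2 d=21 new=(15,4) → blocked by [12,17]×[6,10], reject
8. q=(7,11) nearest=2 d=3 new=(7,11) → add node 5 parent=2 cost=13
9. q=(20,16) nearest=2 d=10 new=(15,14) → blocked by [11,19]×[14,17], reject
10. q=(17,8) nearest=2 d=7 new=(15,8) → blocked by [12,17]×[6,10], reject
11. q=(21,16) nearest=2 d=11 new=(15,14) → blocked by [11,19]×[14,17], reject

Path: 0 1 2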